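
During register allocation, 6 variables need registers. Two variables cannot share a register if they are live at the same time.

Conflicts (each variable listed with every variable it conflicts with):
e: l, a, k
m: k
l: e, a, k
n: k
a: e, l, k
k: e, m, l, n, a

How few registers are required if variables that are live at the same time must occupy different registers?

e, l, a, k are mutually in conflict, so at least 4 registers are needed.
A valid assignment using 4 registers: e=3, m=2, l=2, n=2, a=4, k=1. No two conflicting variables share a register.

4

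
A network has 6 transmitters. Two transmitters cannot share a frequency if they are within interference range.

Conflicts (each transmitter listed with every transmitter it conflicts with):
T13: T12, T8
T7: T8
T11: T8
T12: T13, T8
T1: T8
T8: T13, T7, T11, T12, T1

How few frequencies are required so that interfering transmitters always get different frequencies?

T13, T12, T8 all conflict with each other, so at least 3 frequencies are needed.
3 frequencies suffice: T13=3, T7=2, T11=2, T12=2, T1=2, T8=1. Every pair that conflicts lands in different frequencies.

3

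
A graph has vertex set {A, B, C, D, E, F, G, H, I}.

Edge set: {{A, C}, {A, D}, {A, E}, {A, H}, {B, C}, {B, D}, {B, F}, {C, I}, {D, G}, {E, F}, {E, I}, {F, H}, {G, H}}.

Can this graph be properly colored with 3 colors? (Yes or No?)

Yes

The chromatic number is 3. The cycle B-D-G-H-F-B has odd length 5, so it cannot be 2-colored; at least 3 colors are needed.
A valid assignment using 3 colors: A=1, B=3, C=2, D=2, E=2, F=1, G=1, H=2, I=1.
That is already a proper 3-coloring.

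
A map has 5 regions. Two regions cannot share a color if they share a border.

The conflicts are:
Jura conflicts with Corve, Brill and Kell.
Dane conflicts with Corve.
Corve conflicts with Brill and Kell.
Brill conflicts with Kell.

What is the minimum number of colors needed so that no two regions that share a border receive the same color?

Jura, Corve, Brill, Kell all conflict with each other, so at least 4 colors are needed.
4 colors suffice: color 1 → {Corve}; color 2 → {Jura, Dane}; color 3 → {Brill}; color 4 → {Kell}. No two conflicting regions share a color.

4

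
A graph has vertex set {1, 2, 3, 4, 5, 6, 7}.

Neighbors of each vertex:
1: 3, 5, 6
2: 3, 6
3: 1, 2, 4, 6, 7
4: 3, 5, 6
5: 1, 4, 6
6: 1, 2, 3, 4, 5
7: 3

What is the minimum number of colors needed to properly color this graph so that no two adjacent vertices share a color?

2, 3, 6 are pairwise adjacent, so at least 3 colors are needed.
One proper 3-coloring: 1=green, 2=green, 3=blue, 4=green, 5=blue, 6=red, 7=red. No two adjacent vertices share a color.

3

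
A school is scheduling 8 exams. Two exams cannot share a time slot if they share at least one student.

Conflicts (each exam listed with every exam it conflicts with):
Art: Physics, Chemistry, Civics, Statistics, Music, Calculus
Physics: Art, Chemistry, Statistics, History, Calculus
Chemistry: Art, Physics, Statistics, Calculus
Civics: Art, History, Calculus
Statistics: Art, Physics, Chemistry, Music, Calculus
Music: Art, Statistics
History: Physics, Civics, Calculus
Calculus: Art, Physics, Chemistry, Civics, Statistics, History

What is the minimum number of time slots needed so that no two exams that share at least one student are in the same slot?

5

Art, Physics, Chemistry, Statistics, Calculus pairwise conflict, so at least 5 time slots are needed.
5 time slots suffice: time slot 1 → {Art, History}; time slot 2 → {Music, Calculus}; time slot 3 → {Civics, Statistics}; time slot 4 → {Physics}; time slot 5 → {Chemistry}. Each listed conflict is separated.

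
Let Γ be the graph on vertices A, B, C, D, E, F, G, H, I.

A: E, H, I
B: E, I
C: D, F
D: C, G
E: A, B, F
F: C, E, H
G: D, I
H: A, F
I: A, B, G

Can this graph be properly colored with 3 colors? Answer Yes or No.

The chromatic number is 3. The cycle G-I-B-E-F-C-D-G has odd length 7, so it cannot be 2-colored; at least 3 colors are needed.
One proper 3-coloring: A=blue, B=blue, C=green, D=red, E=red, F=blue, G=blue, H=red, I=red.
That is already a proper 3-coloring.

Yes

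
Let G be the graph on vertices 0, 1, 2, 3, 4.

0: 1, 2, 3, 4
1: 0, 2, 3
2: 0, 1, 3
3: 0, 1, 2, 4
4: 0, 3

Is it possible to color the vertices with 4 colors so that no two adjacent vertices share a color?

The chromatic number is 4. 0, 1, 2, 3 are mutually adjacent (a clique of size 4), so at least 4 colors are needed.
4 colors suffice: color red → {0}; color blue → {3}; color green → {1, 4}; color yellow → {2}.
That is already a proper 4-coloring.

Yes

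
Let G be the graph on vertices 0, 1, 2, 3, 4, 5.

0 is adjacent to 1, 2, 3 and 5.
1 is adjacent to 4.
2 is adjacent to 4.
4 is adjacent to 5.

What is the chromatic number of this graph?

2

1 and 4 are adjacent, so at least 2 colors are needed.
A valid assignment using 2 colors: 0=a, 1=b, 2=b, 3=b, 4=a, 5=b. No two adjacent vertices share a color.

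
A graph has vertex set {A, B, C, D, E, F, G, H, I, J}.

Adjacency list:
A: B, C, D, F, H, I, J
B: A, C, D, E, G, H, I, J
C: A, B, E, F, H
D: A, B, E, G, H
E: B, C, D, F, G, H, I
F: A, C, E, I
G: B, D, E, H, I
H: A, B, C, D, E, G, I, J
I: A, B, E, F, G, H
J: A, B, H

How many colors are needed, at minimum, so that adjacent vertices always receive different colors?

5

B, D, E, G, H are mutually adjacent (a clique of size 5), so at least 5 colors are needed.
A valid assignment using 5 colors: A=green, B=red, C=yellow, D=yellow, E=green, F=red, G=purple, H=blue, I=yellow, J=yellow. Each edge has distinct colors on its endpoints.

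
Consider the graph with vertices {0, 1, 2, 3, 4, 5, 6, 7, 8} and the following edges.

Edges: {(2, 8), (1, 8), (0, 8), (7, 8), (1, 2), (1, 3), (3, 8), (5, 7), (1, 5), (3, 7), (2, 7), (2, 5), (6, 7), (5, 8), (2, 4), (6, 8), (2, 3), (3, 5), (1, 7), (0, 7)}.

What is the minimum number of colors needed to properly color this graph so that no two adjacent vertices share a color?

1, 2, 3, 5, 7, 8 are pairwise adjacent (a clique of size 6), so at least 6 colors are needed.
6 colors suffice: color red → {4, 7}; color blue → {8}; color green → {0, 2, 6}; color yellow → {1}; color purple → {3}; color orange → {5}. Each edge has distinct colors on its endpoints.

6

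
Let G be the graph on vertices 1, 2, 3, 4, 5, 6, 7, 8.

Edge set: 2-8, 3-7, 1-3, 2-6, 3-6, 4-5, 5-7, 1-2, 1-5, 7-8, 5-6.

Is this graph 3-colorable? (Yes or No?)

The chromatic number is 3. The cycle 2-1-5-7-8-2 has odd length 5, so it cannot be 2-colored; at least 3 colors are needed.
3 colors suffice: color red → {2, 3, 5}; color blue → {1, 4, 6, 7}; color green → {8}.
That is already a proper 3-coloring.

Yes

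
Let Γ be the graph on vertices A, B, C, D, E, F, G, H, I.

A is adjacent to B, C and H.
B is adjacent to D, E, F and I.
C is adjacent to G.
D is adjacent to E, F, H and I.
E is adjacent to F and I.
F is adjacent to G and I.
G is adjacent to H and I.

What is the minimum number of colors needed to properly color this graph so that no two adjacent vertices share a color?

B, D, E, F, I are pairwise adjacent (a clique of size 5), so at least 5 colors are needed.
5 colors suffice: color red → {A, F}; color blue → {D, G}; color green → {C, H, I}; color yellow → {B}; color purple → {E}. Every edge joins two different colors.

5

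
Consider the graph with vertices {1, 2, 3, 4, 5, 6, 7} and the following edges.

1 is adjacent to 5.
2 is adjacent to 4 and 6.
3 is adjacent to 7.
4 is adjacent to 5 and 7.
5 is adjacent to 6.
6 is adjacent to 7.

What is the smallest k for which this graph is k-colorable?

2

2 and 4 are adjacent, so at least 2 colors are needed.
2 colors suffice: color red → {1, 3, 4, 6}; color blue → {2, 5, 7}. No two adjacent vertices share a color.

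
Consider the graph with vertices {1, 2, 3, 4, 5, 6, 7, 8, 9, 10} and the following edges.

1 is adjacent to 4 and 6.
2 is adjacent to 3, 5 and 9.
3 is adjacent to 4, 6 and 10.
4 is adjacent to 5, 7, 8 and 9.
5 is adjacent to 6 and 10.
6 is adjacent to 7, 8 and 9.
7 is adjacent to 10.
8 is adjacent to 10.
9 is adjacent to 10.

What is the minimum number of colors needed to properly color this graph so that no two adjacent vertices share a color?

2 and 9 are adjacent, so at least 2 colors are needed.
2 colors suffice: color red → {2, 4, 6, 10}; color blue → {1, 3, 5, 7, 8, 9}. Each edge has distinct colors on its endpoints.

2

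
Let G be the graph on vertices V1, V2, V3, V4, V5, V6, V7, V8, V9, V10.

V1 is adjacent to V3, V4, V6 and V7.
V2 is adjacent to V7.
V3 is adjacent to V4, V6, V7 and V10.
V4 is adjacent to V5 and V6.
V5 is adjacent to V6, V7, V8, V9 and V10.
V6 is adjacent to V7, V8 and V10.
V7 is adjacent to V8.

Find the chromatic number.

V5, V6, V7, V8 form a clique, so at least 4 colors are needed.
A valid assignment using 4 colors: V1=Y, V2=R, V3=B, V4=G, V5=B, V6=R, V7=G, V8=Y, V9=R, V10=G. Each edge has distinct colors on its endpoints.

4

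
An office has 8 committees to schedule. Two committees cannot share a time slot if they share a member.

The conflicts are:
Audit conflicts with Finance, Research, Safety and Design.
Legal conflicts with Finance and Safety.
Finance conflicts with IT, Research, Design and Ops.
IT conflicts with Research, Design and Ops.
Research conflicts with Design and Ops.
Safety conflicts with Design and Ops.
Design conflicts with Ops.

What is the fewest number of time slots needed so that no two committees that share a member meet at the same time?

5

Finance, IT, Research, Design, Ops are mutually in conflict, so at least 5 time slots are needed.
Using 5 time slots: Audit=3, Legal=2, Finance=1, IT=5, Research=4, Safety=1, Design=2, Ops=3. No two conflicting committees share a time slot.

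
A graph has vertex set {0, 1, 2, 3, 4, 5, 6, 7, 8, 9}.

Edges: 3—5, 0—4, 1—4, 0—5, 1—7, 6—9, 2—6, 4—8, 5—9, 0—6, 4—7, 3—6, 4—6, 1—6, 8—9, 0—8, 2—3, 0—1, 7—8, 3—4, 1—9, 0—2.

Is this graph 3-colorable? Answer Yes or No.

No

0, 1, 4, 6 are mutually adjacent (a clique of size 4), so at least 4 colors are needed.
So 3 colors are not enough.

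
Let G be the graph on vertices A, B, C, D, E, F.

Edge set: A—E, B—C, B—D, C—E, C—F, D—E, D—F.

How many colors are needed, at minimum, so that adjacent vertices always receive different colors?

A and E are adjacent, so at least 2 colors are needed.
One proper 2-coloring: A=2, B=1, C=2, D=2, E=1, F=1. Every edge joins two different colors.

2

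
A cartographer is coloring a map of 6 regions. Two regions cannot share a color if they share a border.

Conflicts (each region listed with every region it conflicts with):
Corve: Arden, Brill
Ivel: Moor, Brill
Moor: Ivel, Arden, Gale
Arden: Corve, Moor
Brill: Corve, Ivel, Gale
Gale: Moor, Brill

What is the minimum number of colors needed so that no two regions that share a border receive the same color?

3

The cycle Ivel-Brill-Corve-Arden-Moor-Ivel has odd length 5, so it cannot be 2-colored; at least 3 colors are needed.
3 colors suffice: color 1 → {Moor, Brill}; color 2 → {Corve, Ivel, Gale}; color 3 → {Arden}. Every pair that conflicts lands in different colors.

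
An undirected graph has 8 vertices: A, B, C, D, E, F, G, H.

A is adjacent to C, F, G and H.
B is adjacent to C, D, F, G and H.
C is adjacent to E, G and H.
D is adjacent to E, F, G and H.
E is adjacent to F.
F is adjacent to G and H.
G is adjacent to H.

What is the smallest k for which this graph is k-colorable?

B, D, F, G, H form a clique, so at least 5 colors are needed.
5 colors suffice: A=4, B=5, C=1, D=4, E=2, F=1, G=3, H=2. Every edge joins two different colors.

5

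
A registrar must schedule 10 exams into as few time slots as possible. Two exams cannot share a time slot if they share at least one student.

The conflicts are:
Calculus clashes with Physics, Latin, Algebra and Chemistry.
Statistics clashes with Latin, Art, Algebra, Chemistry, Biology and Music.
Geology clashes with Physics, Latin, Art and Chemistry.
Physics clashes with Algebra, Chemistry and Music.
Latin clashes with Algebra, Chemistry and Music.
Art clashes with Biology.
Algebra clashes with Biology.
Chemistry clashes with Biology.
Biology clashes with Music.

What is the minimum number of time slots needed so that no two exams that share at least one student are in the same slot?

Statistics, Latin, Chemistry all conflict with each other, so at least 3 time slots are needed.
A valid assignment using 3 time slots: Calculus=3, Statistics=3, Geology=3, Physics=2, Latin=2, Art=1, Algebra=1, Chemistry=1, Biology=2, Music=1. Every pair that conflicts lands in different time slots.

3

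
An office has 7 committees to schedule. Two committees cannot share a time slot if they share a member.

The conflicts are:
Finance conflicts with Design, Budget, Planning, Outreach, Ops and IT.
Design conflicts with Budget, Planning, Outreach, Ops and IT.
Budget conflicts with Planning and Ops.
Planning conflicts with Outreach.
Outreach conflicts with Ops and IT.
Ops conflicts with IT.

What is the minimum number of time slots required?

5

Finance, Design, Outreach, Ops, IT are mutually in conflict, so at least 5 time slots are needed.
Using 5 time slots: Finance=2, Design=1, Budget=4, Planning=3, Outreach=4, Ops=3, IT=5. No two conflicting committees share a time slot.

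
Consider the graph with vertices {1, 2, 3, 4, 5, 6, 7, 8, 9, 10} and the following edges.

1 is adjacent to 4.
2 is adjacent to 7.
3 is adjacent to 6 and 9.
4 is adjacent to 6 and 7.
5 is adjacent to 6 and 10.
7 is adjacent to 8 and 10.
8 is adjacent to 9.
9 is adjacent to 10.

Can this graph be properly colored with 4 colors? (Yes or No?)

Yes

The chromatic number is 3. The cycle 10-9-3-6-5-10 has odd length 5, so it cannot be 2-colored; at least 3 colors are needed.
3 colors suffice: color red → {1, 6, 7, 9}; color blue → {2, 3, 4, 8, 10}; color green → {5}.
Since 4 ≥ 3, a proper 4-coloring certainly exists.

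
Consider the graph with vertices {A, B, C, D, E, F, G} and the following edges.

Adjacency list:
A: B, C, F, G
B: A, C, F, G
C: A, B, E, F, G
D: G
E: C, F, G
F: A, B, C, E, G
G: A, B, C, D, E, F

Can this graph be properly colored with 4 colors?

No

A, B, C, F, G are pairwise adjacent (a clique of size 5), so at least 5 colors are needed.
So 4 colors are not enough.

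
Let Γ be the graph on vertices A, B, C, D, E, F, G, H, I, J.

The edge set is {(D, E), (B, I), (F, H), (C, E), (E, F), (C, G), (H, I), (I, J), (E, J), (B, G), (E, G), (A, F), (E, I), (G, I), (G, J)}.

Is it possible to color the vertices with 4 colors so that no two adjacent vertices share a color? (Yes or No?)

The chromatic number is 4. E, G, I, J form a clique, so at least 4 colors are needed.
4 colors suffice: color 1 → {A, B, E, H}; color 2 → {C, D, F, I}; color 3 → {G}; color 4 → {J}.
That is already a proper 4-coloring.

Yes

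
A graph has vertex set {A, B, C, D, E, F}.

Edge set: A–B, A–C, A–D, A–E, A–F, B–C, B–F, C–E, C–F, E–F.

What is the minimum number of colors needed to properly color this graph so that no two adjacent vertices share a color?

A, C, E, F form a clique, so at least 4 colors are needed.
One proper 4-coloring: A=1, B=4, C=3, D=2, E=4, F=2. Each edge has distinct colors on its endpoints.

4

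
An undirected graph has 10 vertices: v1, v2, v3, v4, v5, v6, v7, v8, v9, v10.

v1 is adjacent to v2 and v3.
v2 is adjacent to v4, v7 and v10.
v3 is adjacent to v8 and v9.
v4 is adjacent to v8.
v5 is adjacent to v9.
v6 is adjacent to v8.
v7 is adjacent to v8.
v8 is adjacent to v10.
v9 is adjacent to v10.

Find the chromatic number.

The cycle v3-v9-v10-v2-v1-v3 has odd length 5, so it cannot be 2-colored; at least 3 colors are needed.
3 colors suffice: color 1 → {v2, v8, v9}; color 2 → {v3, v4, v5, v6, v7, v10}; color 3 → {v1}. No two adjacent vertices share a color.

3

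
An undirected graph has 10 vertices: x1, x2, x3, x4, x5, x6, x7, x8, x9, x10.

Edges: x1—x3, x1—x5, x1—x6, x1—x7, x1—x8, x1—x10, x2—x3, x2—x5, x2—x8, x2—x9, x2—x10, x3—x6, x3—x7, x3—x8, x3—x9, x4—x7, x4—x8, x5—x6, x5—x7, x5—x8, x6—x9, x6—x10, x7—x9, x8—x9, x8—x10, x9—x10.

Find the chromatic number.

x2, x8, x9, x10 are mutually adjacent (a clique of size 4), so at least 4 colors are needed.
A valid assignment using 4 colors: x1=2, x2=4, x3=3, x4=2, x5=3, x6=1, x7=1, x8=1, x9=2, x10=3. No two adjacent vertices share a color.

4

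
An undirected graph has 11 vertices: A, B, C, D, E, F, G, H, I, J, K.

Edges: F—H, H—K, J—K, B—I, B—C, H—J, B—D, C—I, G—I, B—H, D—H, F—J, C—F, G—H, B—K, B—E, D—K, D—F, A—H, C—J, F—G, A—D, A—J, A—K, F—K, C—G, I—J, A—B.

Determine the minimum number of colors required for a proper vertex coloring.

5

A, B, D, H, K are mutually adjacent (a clique of size 5), so at least 5 colors are needed.
A valid assignment using 5 colors: A=5, B=1, C=2, D=3, E=2, F=1, G=3, H=2, I=4, J=3, K=4. No two adjacent vertices share a color.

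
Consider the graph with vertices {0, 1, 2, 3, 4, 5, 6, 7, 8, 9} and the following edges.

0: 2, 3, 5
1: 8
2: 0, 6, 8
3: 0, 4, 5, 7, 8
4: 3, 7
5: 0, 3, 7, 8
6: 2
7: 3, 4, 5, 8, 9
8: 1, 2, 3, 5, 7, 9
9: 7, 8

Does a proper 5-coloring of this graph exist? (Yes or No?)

The chromatic number is 4. 3, 5, 7, 8 form a clique, so at least 4 colors are needed.
4 colors suffice: 0=a, 1=b, 2=b, 3=c, 4=a, 5=d, 6=a, 7=b, 8=a, 9=c.
Since 5 ≥ 4, a proper 5-coloring certainly exists.

Yes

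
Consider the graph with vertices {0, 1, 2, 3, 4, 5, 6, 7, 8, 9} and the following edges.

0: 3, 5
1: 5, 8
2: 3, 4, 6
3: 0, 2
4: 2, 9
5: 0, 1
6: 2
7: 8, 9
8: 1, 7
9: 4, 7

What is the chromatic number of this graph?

The cycle 9-7-8-1-5-0-3-2-4-9 has odd length 9, so it cannot be 2-colored; at least 3 colors are needed.
3 colors suffice: 0=blue, 1=blue, 2=red, 3=green, 4=blue, 5=red, 6=blue, 7=blue, 8=red, 9=red. No two adjacent vertices share a color.

3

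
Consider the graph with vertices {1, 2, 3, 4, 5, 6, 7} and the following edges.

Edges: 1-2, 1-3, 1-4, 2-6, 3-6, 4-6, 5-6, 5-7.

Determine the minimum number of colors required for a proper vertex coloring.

1 and 2 are adjacent, so at least 2 colors are needed.
A valid assignment using 2 colors: 1=red, 2=blue, 3=blue, 4=blue, 5=blue, 6=red, 7=red. Each edge has distinct colors on its endpoints.

2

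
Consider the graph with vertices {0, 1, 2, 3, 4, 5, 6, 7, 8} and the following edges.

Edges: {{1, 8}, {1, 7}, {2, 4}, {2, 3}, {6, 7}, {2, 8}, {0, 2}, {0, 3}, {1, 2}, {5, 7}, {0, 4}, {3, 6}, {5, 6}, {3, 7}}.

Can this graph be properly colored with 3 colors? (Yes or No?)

Yes

The chromatic number is 3. 1, 2, 8 are pairwise adjacent, so at least 3 colors are needed.
3 colors suffice: color red → {2, 7}; color blue → {1, 3, 4, 5}; color green → {0, 6, 8}.
That is already a proper 3-coloring.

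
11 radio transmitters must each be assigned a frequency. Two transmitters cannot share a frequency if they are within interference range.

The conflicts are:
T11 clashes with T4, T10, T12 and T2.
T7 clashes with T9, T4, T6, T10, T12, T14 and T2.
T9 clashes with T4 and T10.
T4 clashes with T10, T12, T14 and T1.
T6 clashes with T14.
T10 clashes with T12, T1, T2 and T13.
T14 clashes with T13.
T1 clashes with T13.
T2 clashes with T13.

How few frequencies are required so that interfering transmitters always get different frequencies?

4

T11, T4, T10, T12 pairwise conflict, so at least 4 frequencies are needed.
Using 4 frequencies: T11=2, T7=2, T9=4, T4=3, T6=3, T10=1, T12=4, T14=1, T1=4, T2=3, T13=2. Each listed conflict is separated.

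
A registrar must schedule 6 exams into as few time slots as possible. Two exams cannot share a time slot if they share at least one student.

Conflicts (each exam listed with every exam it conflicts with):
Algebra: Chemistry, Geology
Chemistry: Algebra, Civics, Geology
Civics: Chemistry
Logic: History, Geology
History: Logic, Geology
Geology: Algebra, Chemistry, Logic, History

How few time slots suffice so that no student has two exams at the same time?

Logic, History, Geology all conflict with each other, so at least 3 time slots are needed.
3 time slots suffice: time slot 1 → {Civics, Geology}; time slot 2 → {Chemistry, Logic}; time slot 3 → {Algebra, History}. Every pair that conflicts lands in different time slots.

3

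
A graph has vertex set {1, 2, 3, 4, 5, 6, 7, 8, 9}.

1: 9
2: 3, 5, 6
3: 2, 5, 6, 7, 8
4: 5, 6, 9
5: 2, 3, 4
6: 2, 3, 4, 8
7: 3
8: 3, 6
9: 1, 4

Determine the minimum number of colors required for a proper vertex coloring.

3

3, 6, 8 are pairwise adjacent, so at least 3 colors are needed.
3 colors suffice: color red → {1, 3, 4}; color blue → {5, 6, 7, 9}; color green → {2, 8}. Every edge joins two different colors.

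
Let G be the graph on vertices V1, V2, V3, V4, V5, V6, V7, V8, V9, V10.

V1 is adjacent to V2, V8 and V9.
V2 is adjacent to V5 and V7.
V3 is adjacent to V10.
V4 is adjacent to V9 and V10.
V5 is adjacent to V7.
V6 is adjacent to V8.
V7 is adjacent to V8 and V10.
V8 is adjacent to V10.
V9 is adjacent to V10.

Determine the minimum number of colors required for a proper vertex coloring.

3

V4, V9, V10 are mutually adjacent, so at least 3 colors are needed.
3 colors suffice: V1=3, V2=1, V3=2, V4=3, V5=2, V6=1, V7=3, V8=2, V9=2, V10=1. No two adjacent vertices share a color.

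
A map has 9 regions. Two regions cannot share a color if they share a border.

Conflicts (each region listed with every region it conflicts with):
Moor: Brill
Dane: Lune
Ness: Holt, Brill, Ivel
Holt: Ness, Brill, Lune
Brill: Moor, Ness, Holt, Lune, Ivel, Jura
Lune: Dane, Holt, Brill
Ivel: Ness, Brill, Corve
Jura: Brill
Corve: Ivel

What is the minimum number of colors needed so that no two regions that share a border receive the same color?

Holt, Brill, Lune are mutually in conflict, so at least 3 colors are needed.
3 colors suffice: Moor=2, Dane=1, Ness=2, Holt=3, Brill=1, Lune=2, Ivel=3, Jura=2, Corve=1. Every pair that conflicts lands in different colors.

3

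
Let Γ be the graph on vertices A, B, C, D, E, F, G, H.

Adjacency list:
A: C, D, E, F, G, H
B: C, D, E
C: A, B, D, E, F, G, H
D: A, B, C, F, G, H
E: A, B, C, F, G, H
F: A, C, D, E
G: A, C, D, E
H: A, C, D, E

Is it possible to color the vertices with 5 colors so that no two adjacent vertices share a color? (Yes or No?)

Yes

The chromatic number is 4. A, C, D, G are mutually adjacent (a clique of size 4), so at least 4 colors are needed.
4 colors suffice: color 1 → {C}; color 2 → {D, E}; color 3 → {A, B}; color 4 → {F, G, H}.
Since 5 ≥ 4, a proper 5-coloring certainly exists.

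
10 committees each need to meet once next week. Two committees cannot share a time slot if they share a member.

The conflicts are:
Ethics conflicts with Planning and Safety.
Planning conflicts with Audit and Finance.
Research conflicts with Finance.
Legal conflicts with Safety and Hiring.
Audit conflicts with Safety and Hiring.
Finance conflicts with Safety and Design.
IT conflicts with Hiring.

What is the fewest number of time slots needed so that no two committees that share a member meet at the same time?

2

Ethics and Planning conflict, so at least 2 time slots are needed.
2 time slots suffice: time slot 1 → {Ethics, Legal, Audit, Finance, IT}; time slot 2 → {Planning, Research, Safety, Design, Hiring}. Each listed conflict is separated.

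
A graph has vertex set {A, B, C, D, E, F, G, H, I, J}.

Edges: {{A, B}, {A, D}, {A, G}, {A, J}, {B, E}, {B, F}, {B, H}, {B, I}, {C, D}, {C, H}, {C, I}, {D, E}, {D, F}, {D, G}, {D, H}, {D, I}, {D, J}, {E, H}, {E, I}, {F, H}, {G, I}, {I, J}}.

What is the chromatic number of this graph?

3

D, I, J form a triangle, so at least 3 colors are needed.
One proper 3-coloring: A=2, B=1, C=3, D=1, E=3, F=3, G=3, H=2, I=2, J=3. Every edge joins two different colors.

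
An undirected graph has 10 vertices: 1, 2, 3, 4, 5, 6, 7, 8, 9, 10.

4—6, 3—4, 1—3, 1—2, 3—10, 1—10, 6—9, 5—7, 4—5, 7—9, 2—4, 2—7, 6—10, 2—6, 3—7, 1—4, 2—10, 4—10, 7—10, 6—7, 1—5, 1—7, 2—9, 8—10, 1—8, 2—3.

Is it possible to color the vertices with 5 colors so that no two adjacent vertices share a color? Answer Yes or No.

The chromatic number is 5. 1, 2, 3, 4, 10 are mutually adjacent (a clique of size 5), so at least 5 colors are needed.
5 colors suffice: 1=b, 2=a, 3=e, 4=c, 5=a, 6=b, 7=c, 8=a, 9=d, 10=d.
That is already a proper 5-coloring.

Yes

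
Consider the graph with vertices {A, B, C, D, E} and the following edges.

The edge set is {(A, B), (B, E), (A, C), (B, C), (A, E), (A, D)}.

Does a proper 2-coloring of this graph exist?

A, B, C are mutually adjacent, so at least 3 colors are needed.
So 2 colors are not enough.

No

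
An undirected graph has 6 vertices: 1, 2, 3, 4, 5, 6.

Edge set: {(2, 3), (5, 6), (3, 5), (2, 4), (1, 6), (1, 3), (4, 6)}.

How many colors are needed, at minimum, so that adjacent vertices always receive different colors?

The cycle 6-5-3-2-4-6 has odd length 5, so it cannot be 2-colored; at least 3 colors are needed.
3 colors suffice: color a → {3, 6}; color b → {1, 4, 5}; color c → {2}. Each edge has distinct colors on its endpoints.

3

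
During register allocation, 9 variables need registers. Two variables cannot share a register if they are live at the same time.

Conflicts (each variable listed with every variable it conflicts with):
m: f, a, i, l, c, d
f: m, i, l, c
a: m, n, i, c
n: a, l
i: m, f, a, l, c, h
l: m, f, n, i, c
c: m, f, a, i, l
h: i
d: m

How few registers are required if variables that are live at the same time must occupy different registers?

5

m, f, i, l, c are mutually in conflict, so at least 5 registers are needed.
5 registers suffice: register 1 → {n, i, d}; register 2 → {m, h}; register 3 → {a, l}; register 4 → {c}; register 5 → {f}. No two conflicting variables share a register.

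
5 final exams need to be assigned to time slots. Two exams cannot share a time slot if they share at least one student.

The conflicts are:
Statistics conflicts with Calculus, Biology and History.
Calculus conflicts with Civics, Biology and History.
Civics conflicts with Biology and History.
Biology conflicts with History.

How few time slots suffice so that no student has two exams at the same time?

Calculus, Civics, Biology, History are mutually in conflict, so at least 4 time slots are needed.
4 time slots suffice: time slot 1 → {History}; time slot 2 → {Calculus}; time slot 3 → {Biology}; time slot 4 → {Statistics, Civics}. No two conflicting exams share a time slot.

4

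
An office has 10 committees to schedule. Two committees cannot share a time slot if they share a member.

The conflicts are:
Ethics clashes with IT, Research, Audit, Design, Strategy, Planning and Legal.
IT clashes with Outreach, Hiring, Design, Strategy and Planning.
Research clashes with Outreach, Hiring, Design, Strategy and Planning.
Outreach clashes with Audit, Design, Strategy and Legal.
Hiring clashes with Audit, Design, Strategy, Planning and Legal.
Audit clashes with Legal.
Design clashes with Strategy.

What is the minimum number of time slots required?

IT, Outreach, Design, Strategy all conflict with each other, so at least 4 time slots are needed.
4 time slots suffice: time slot 1 → {Ethics, Outreach, Hiring}; time slot 2 → {Audit, Strategy, Planning}; time slot 3 → {IT, Research, Legal}; time slot 4 → {Design}. Every pair that conflicts lands in different time slots.

4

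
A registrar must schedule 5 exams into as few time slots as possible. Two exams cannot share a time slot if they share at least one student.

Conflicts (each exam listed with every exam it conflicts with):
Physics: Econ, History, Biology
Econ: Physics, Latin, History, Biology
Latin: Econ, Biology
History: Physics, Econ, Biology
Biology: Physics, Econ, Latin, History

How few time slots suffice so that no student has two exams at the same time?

4

Physics, Econ, History, Biology all conflict with each other, so at least 4 time slots are needed.
4 time slots suffice: time slot 1 → {Biology}; time slot 2 → {Econ}; time slot 3 → {Latin, History}; time slot 4 → {Physics}. No two conflicting exams share a time slot.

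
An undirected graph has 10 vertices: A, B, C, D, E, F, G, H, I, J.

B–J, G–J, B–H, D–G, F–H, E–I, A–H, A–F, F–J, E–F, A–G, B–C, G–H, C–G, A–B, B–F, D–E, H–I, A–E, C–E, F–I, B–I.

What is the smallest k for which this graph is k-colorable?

B, F, H, I form a clique, so at least 4 colors are needed.
A valid assignment using 4 colors: A=3, B=1, C=2, D=2, E=1, F=2, G=1, H=4, I=3, J=3. No two adjacent vertices share a color.

4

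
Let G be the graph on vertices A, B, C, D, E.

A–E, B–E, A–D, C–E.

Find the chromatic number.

2

B and E are adjacent, so at least 2 colors are needed.
2 colors suffice: A=2, B=2, C=2, D=1, E=1. Every edge joins two different colors.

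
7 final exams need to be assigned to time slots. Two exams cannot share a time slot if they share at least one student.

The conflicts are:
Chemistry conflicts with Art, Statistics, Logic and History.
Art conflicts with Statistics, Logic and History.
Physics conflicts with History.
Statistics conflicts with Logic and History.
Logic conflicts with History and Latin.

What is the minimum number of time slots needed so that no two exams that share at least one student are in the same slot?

5

Chemistry, Art, Statistics, Logic, History pairwise conflict, so at least 5 time slots are needed.
A valid assignment using 5 time slots: Chemistry=3, Art=5, Physics=2, Statistics=4, Logic=2, History=1, Latin=1. Each listed conflict is separated.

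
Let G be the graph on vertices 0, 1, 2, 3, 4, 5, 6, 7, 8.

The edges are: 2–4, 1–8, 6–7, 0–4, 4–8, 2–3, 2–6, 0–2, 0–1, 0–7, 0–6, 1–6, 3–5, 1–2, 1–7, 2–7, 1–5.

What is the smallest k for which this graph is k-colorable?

0, 1, 2, 6, 7 are pairwise adjacent (a clique of size 5), so at least 5 colors are needed.
5 colors suffice: color a → {2, 5, 8}; color b → {1, 3, 4}; color c → {0}; color d → {7}; color e → {6}. Each edge has distinct colors on its endpoints.

5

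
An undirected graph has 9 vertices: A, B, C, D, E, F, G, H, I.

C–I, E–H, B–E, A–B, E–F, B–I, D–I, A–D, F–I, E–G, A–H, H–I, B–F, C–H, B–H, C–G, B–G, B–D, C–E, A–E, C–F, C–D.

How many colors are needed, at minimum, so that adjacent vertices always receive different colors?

4

A, B, E, H are mutually adjacent (a clique of size 4), so at least 4 colors are needed.
4 colors suffice: A=4, B=1, C=1, D=3, E=2, F=3, G=3, H=3, I=2. No two adjacent vertices share a color.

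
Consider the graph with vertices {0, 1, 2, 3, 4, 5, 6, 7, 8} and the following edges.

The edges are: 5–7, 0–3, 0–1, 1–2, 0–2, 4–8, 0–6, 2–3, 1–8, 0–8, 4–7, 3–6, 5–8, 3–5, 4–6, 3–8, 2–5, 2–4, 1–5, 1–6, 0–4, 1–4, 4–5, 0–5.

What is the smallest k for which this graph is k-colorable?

0, 1, 2, 4, 5 are pairwise adjacent (a clique of size 5), so at least 5 colors are needed.
A valid assignment using 5 colors: 0=a, 1=d, 2=e, 3=b, 4=b, 5=c, 6=c, 7=a, 8=e. No two adjacent vertices share a color.

5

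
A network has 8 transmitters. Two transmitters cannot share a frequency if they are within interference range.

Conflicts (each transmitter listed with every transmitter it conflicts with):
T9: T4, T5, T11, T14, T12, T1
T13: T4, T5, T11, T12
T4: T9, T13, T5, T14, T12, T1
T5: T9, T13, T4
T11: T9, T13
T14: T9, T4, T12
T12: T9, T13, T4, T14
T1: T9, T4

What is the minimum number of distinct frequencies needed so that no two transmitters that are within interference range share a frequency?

T9, T4, T14, T12 pairwise conflict, so at least 4 frequencies are needed.
4 frequencies suffice: frequency 1 → {T9, T13}; frequency 2 → {T4, T11}; frequency 3 → {T5, T12, T1}; frequency 4 → {T14}. No two conflicting transmitters share a frequency.

4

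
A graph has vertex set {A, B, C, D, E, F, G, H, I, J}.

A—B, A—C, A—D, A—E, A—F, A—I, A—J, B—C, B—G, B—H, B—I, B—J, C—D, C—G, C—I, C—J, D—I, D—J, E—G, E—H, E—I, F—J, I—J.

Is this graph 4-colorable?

No

A, C, D, I, J are pairwise adjacent (a clique of size 5), so at least 5 colors are needed.
So 4 colors are not enough.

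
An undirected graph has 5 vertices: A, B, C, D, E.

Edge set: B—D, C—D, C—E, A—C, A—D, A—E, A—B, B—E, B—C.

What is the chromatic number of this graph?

A, B, C, D are mutually adjacent (a clique of size 4), so at least 4 colors are needed.
One proper 4-coloring: A=3, B=2, C=1, D=4, E=4. Every edge joins two different colors.

4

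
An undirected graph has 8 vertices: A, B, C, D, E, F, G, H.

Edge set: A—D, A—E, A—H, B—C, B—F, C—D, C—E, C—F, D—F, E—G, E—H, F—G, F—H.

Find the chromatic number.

3

A, E, H are pairwise adjacent, so at least 3 colors are needed.
3 colors suffice: color red → {E, F}; color blue → {A, C, G}; color green → {B, D, H}. No two adjacent vertices share a color.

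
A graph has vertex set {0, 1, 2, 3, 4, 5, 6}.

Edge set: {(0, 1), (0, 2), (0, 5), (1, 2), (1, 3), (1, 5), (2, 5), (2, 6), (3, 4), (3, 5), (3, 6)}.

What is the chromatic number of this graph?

0, 1, 2, 5 are mutually adjacent (a clique of size 4), so at least 4 colors are needed.
4 colors suffice: 0=d, 1=c, 2=b, 3=b, 4=a, 5=a, 6=a. No two adjacent vertices share a color.

4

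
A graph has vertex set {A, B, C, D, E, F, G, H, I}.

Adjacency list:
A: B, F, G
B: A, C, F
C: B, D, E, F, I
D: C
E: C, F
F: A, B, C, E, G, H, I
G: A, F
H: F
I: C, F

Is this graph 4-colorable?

The chromatic number is 3. A, B, F are mutually adjacent, so at least 3 colors are needed.
3 colors suffice: color 1 → {D, F}; color 2 → {A, C, H}; color 3 → {B, E, G, I}.
Since 4 ≥ 3, a proper 4-coloring certainly exists.

Yes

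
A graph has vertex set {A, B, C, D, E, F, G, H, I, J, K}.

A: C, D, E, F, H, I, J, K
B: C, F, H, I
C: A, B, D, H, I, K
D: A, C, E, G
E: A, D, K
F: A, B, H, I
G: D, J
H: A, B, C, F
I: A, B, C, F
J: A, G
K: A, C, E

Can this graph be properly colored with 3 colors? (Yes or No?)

Yes

The chromatic number is 3. A, C, D are pairwise adjacent, so at least 3 colors are needed.
3 colors suffice: A=red, B=red, C=blue, D=green, E=blue, F=blue, G=red, H=green, I=green, J=blue, K=green.
That is already a proper 3-coloring.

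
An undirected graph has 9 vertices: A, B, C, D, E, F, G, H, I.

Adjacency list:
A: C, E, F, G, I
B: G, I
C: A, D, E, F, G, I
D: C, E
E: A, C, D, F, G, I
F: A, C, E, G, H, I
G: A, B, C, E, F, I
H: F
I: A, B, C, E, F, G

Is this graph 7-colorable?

The chromatic number is 6. A, C, E, F, G, I are mutually adjacent (a clique of size 6), so at least 6 colors are needed.
6 colors suffice: A=6, B=1, C=1, D=2, E=3, F=2, G=5, H=1, I=4.
Since 7 ≥ 6, a proper 7-coloring certainly exists.

Yes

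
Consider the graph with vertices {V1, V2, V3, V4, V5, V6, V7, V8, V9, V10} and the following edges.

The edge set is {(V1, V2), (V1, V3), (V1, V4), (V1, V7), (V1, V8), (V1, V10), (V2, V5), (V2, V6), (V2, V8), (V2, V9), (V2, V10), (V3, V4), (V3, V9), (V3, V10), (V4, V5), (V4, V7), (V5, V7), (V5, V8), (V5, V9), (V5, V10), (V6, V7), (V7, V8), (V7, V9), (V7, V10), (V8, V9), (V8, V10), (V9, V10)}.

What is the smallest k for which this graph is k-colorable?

5

V5, V7, V8, V9, V10 are mutually adjacent (a clique of size 5), so at least 5 colors are needed.
5 colors suffice: color 1 → {V2, V3, V7}; color 2 → {V4, V6, V10}; color 3 → {V1, V5}; color 4 → {V8}; color 5 → {V9}. Each edge has distinct colors on its endpoints.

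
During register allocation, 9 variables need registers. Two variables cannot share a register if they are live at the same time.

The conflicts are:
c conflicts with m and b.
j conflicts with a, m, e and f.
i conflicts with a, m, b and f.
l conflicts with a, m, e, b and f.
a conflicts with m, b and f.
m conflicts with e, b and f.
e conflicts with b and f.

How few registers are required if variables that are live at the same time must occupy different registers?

4

j, a, m, f all conflict with each other, so at least 4 registers are needed.
4 registers suffice: register 1 → {m}; register 2 → {b, f}; register 3 → {c, a, e}; register 4 → {j, i, l}. Every pair that conflicts lands in different registers.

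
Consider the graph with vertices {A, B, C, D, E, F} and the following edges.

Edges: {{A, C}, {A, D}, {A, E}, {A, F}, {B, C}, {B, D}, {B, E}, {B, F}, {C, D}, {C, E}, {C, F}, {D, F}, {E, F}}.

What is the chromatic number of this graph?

A, C, E, F form a clique, so at least 4 colors are needed.
One proper 4-coloring: A=4, B=4, C=1, D=3, E=3, F=2. No two adjacent vertices share a color.

4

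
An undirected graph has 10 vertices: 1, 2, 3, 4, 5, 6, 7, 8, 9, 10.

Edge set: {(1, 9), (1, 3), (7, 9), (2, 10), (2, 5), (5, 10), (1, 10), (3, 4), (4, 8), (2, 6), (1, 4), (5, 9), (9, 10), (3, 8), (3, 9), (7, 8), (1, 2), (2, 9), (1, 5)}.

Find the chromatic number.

1, 2, 5, 9, 10 are pairwise adjacent (a clique of size 5), so at least 5 colors are needed.
5 colors suffice: color red → {4, 6, 9}; color blue → {1, 8}; color green → {2, 3, 7}; color yellow → {10}; color purple → {5}. No two adjacent vertices share a color.

5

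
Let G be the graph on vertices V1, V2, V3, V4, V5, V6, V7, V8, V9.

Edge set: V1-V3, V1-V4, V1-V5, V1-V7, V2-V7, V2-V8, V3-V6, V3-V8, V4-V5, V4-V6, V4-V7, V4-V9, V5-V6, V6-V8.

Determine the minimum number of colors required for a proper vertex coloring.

V1, V4, V7 are mutually adjacent, so at least 3 colors are needed.
One proper 3-coloring: V1=B, V2=R, V3=R, V4=R, V5=G, V6=B, V7=G, V8=G, V9=B. No two adjacent vertices share a color.

3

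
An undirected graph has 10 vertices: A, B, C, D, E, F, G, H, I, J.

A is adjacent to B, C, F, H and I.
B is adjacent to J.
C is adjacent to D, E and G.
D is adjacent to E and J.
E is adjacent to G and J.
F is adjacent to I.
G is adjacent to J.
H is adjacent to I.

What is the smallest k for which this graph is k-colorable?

3

A, F, I are mutually adjacent, so at least 3 colors are needed.
3 colors suffice: color 1 → {A, E}; color 2 → {C, I, J}; color 3 → {B, D, F, G, H}. Every edge joins two different colors.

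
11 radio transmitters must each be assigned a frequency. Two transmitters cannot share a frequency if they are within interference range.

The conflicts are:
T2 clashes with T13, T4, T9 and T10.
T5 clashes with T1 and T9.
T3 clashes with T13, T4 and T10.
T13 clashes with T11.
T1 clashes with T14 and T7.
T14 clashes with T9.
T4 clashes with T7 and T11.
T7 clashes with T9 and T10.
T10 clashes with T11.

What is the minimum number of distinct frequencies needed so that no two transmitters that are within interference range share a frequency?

T4 and T11 conflict, so at least 2 frequencies are needed.
2 frequencies suffice: frequency 1 → {T13, T1, T4, T9, T10}; frequency 2 → {T2, T5, T3, T14, T7, T11}. Each listed conflict is separated.

2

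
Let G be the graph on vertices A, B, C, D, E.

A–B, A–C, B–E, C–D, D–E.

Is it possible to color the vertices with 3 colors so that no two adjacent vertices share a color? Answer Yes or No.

The chromatic number is 3. The cycle A-B-E-D-C-A has odd length 5, so it cannot be 2-colored; at least 3 colors are needed.
A valid assignment using 3 colors: A=1, B=2, C=2, D=3, E=1.
That is already a proper 3-coloring.

Yes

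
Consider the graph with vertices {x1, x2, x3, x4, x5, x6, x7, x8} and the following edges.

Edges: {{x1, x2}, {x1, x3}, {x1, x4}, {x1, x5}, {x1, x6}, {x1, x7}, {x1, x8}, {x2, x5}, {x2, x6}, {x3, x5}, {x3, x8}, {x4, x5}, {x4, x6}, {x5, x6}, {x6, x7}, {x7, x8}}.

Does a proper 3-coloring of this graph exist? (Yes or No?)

x1, x4, x5, x6 are pairwise adjacent (a clique of size 4), so at least 4 colors are needed.
So 3 colors are not enough.

No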